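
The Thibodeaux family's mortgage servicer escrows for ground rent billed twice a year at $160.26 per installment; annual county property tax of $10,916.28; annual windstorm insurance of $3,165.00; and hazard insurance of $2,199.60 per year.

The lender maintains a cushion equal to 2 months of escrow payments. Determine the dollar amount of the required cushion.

$2,766.90

Ground rent = $160.26 × 2 = $320.52
County property tax = $10,916.28
Windstorm insurance = $3,165.00
Hazard insurance = $2,199.60
Total annual escrow = $16,601.40
Monthly = $16,601.40 / 12 = $1,383.45
Required cushion = 2 × $1,383.45 = $2,766.90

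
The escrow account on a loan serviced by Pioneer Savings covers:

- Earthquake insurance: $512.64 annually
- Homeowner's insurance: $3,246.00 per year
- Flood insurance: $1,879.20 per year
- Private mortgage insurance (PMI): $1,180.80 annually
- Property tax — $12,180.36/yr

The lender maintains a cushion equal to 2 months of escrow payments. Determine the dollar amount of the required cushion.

Earthquake insurance: $512.64
Homeowner's insurance: $3,246.00
Flood insurance: $1,879.20
Private mortgage insurance (PMI): $1,180.80
Property tax: $12,180.36
Total annual escrow = $512.64 + $3,246.00 + $1,879.20 + $1,180.80 + $12,180.36 = $18,999.00
Monthly = $18,999.00 ÷ 12 = $1,583.25
Reserve = 2 × $1,583.25 = $3,166.50

$3,166.50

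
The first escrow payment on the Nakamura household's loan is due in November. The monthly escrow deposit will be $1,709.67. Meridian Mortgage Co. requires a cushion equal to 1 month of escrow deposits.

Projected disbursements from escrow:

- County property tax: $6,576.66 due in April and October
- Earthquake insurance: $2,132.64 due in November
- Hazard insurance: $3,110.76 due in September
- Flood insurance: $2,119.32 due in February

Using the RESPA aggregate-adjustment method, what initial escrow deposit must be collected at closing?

Cushion = 1 × $1,709.67 = $1,709.67
Trial balance (start $0, +$1,709.67 each month, − disbursements):
  Nov: +$1,709.67 − $2,132.64 → -$422.97
  Dec: +$1,709.67 → $1,286.70
  Jan: +$1,709.67 → $2,996.37
  Feb: +$1,709.67 − $2,119.32 → $2,586.72
  Mar: +$1,709.67 → $4,296.39
  Apr: +$1,709.67 − $6,576.66 → -$570.60
  May: +$1,709.67 → $1,139.07
  Jun: +$1,709.67 → $2,848.74
  Jul: +$1,709.67 → $4,558.41
  Aug: +$1,709.67 → $6,268.08
  Sep: +$1,709.67 − $3,110.76 → $4,866.99
  Oct: +$1,709.67 − $6,576.66 → $0.00
Lowest trial balance = -$570.60 (Apr)
Initial deposit = cushion − low point = $1,709.67 − (-$570.60) = $2,280.27

$2,280.27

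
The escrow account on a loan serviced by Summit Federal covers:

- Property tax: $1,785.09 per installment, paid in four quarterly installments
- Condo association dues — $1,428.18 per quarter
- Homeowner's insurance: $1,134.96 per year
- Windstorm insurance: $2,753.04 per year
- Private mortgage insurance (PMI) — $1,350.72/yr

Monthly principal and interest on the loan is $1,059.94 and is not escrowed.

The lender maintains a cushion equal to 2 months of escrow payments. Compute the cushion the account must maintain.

Property tax — $1,785.09 × 4 = $7,140.36
Condo association dues — $1,428.18 × 4 = $5,712.72
Homeowner's insurance — $1,134.96
Windstorm insurance — $2,753.04
Private mortgage insurance (PMI) — $1,350.72
Total per year = $7,140.36 + $5,712.72 + $1,134.96 + $2,753.04 + $1,350.72 = $18,091.80
Base monthly escrow = $18,091.80 / 12 = $1,507.65
Reserve = 2 × $1,507.65 = $3,015.30

$3,015.30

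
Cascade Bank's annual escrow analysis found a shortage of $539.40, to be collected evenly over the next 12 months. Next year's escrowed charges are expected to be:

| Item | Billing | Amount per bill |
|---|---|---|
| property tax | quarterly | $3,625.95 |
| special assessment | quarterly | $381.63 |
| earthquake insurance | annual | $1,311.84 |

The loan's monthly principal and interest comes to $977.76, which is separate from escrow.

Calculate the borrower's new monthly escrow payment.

$1,490.13

Property tax: $3,625.95 × 4 = $14,503.80
Special assessment: $381.63 × 4 = $1,526.52
Earthquake insurance: $1,311.84
Yearly total = $14,503.80 + $1,526.52 + $1,311.84 = $17,342.16
Base monthly escrow = $17,342.16 / 12 = $1,445.18
Shortage per month = $539.40 / 12 = $44.95
New monthly escrow = $1,445.18 + $44.95 = $1,490.13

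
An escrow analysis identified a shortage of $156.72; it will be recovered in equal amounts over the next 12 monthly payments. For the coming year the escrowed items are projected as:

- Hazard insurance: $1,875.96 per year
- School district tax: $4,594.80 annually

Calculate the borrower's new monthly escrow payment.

Hazard insurance — $1,875.96 per year
School district tax — $4,594.80 per year
Total annual escrow = $1,875.96 + $4,594.80 = $6,470.76
Monthly escrow = $6,470.76 / 12 = $539.23
Shortage spread = $156.72 ÷ 12 = $13.06/mo
New monthly escrow = $539.23 + $13.06 = $552.29

$552.29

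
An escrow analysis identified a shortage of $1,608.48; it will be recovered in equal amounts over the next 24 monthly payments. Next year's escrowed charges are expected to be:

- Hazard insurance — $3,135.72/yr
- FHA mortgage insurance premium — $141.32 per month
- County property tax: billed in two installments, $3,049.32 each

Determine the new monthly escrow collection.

Hazard insurance: $3,135.72 annually
FHA mortgage insurance premium: $141.32 × 12 = $1,695.84 annually
County property tax: $3,049.32 × 2 = $6,098.64 annually
Total annual escrow = $10,930.20
Monthly escrow = $10,930.20 / 12 = $910.85
Shortage per month = $1,608.48 / 24 = $67.02
Adjusted monthly = $910.85 + $67.02 = $977.87

$977.87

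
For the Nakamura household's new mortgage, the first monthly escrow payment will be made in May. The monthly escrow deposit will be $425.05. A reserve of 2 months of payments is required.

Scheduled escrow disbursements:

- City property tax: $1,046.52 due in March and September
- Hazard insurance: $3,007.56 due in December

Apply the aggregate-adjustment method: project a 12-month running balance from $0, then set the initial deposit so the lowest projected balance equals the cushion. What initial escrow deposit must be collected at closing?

$1,503.78

Cushion = 2 × $425.05 = $850.10
Trial balance (start $0, +$425.05 each month, − disbursements):
  May: +$425.05 → $425.05
  Jun: +$425.05 → $850.10
  Jul: +$425.05 → $1,275.15
  Aug: +$425.05 → $1,700.20
  Sep: +$425.05 − $1,046.52 → $1,078.73
  Oct: +$425.05 → $1,503.78
  Nov: +$425.05 → $1,928.83
  Dec: +$425.05 − $3,007.56 → -$653.68
  Jan: +$425.05 → -$228.63
  Feb: +$425.05 → $196.42
  Mar: +$425.05 − $1,046.52 → -$425.05
  Apr: +$425.05 → $0.00
Lowest trial balance = -$653.68 (Dec)
Initial deposit = cushion − low point = $850.10 − (-$653.68) = $1,503.78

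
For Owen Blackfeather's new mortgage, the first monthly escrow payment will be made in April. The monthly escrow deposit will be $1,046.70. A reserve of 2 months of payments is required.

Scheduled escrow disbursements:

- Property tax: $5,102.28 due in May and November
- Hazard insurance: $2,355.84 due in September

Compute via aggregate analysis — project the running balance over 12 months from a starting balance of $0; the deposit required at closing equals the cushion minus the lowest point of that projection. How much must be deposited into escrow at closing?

$6,280.20

Cushion = 2 × $1,046.70 = $2,093.40
Trial balance (start $0, +$1,046.70 each month, − disbursements):
  Apr: +$1,046.70 → $1,046.70
  May: +$1,046.70 − $5,102.28 → -$3,008.88
  Jun: +$1,046.70 → -$1,962.18
  Jul: +$1,046.70 → -$915.48
  Aug: +$1,046.70 → $131.22
  Sep: +$1,046.70 − $2,355.84 → -$1,177.92
  Oct: +$1,046.70 → -$131.22
  Nov: +$1,046.70 − $5,102.28 → -$4,186.80
  Dec: +$1,046.70 → -$3,140.10
  Jan: +$1,046.70 → -$2,093.40
  Feb: +$1,046.70 → -$1,046.70
  Mar: +$1,046.70 → $0.00
Lowest trial balance = -$4,186.80 (Nov)
Initial deposit = cushion − low point = $2,093.40 − (-$4,186.80) = $6,280.20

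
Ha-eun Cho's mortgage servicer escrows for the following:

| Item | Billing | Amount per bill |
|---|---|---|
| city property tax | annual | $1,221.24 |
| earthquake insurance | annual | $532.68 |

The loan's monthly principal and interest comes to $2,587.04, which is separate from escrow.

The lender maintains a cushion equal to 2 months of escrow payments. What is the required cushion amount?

$292.32

City property tax — $1,221.24 annually
Earthquake insurance — $532.68 annually
Total per year = $1,221.24 + $532.68 = $1,753.92
Per month = $1,753.92 / 12 = $146.16
Required cushion = 2 × $146.16 = $292.32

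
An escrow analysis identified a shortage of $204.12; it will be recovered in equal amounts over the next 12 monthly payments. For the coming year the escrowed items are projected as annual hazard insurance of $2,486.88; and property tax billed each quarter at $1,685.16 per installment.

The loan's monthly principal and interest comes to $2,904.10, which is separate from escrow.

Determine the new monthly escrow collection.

Hazard insurance: $2,486.88 annually
Property tax: $1,685.16 × 4 = $6,740.64 annually
Annual escrow total = $2,486.88 + $6,740.64 = $9,227.52
Per month = $9,227.52 / 12 = $768.96
Monthly shortage recovery: $204.12 ÷ 12 = $17.01
New monthly escrow = $768.96 + $17.01 = $785.97

$785.97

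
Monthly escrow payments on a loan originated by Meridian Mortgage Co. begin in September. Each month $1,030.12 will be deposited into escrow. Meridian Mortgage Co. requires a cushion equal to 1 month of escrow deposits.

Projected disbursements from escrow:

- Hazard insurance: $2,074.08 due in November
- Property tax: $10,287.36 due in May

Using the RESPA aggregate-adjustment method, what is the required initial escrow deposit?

Cushion = 1 × $1,030.12 = $1,030.12
Trial balance (start $0, +$1,030.12 each month, − disbursements):
  Sep: +$1,030.12 → $1,030.12
  Oct: +$1,030.12 → $2,060.24
  Nov: +$1,030.12 − $2,074.08 → $1,016.28
  Dec: +$1,030.12 → $2,046.40
  Jan: +$1,030.12 → $3,076.52
  Feb: +$1,030.12 → $4,106.64
  Mar: +$1,030.12 → $5,136.76
  Apr: +$1,030.12 → $6,166.88
  May: +$1,030.12 − $10,287.36 → -$3,090.36
  Jun: +$1,030.12 → -$2,060.24
  Jul: +$1,030.12 → -$1,030.12
  Aug: +$1,030.12 → $0.00
Lowest trial balance = -$3,090.36 (May)
Initial deposit = cushion − low point = $1,030.12 − (-$3,090.36) = $4,120.48

$4,120.48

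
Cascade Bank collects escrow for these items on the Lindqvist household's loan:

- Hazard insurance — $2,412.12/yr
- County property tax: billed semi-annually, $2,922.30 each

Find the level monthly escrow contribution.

Hazard insurance — $2,412.12 annually
County property tax — $2,922.30 × 2 = $5,844.60 annually
Yearly total = $8,256.72
Monthly = $8,256.72 / 12 = $688.06

$688.06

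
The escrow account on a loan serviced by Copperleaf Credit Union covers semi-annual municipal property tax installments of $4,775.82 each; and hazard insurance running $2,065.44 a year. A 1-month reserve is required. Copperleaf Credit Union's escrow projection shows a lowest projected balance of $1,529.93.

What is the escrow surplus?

$561.84

Municipal property tax — $4,775.82 × 2 = $9,551.64/yr
Hazard insurance — $2,065.44/yr
Total per year = $11,617.08
Per month = $11,617.08 / 12 = $968.09
Required cushion = 1 × $968.09 = $968.09
Excess over cushion: $1,529.93 − $968.09 = $561.84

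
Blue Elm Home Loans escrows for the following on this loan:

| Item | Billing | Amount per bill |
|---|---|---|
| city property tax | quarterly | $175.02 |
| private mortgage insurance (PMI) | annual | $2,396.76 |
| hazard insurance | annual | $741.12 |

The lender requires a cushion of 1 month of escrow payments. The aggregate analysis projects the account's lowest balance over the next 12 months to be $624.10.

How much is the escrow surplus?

City property tax — $175.02 × 4 = $700.08 per year
Private mortgage insurance (PMI) — $2,396.76 per year
Hazard insurance — $741.12 per year
Total annual escrow = $700.08 + $2,396.76 + $741.12 = $3,837.96
Monthly = $3,837.96 / 12 = $319.83
Required reserve = 1 × $319.83 = $319.83
Excess over cushion: $624.10 − $319.83 = $304.27

$304.27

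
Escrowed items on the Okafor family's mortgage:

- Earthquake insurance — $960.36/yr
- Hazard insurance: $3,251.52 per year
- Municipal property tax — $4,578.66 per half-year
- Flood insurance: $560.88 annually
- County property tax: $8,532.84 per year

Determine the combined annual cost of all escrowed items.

$22,462.92

Earthquake insurance = $960.36/yr
Hazard insurance = $3,251.52/yr
Municipal property tax = $4,578.66 × 2 = $9,157.32/yr
Flood insurance = $560.88/yr
County property tax = $8,532.84/yr
Annual escrow total = $960.36 + $3,251.52 + $9,157.32 + $560.88 + $8,532.84 = $22,462.92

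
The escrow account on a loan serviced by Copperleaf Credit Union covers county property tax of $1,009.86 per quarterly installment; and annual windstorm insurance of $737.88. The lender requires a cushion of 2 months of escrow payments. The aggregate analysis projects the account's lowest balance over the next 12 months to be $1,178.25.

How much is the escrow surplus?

County property tax = $1,009.86 × 4 = $4,039.44/yr
Windstorm insurance = $737.88/yr
Combined annual = $4,777.32
Monthly = $4,777.32 ÷ 12 = $398.11
Cushion = 2 × $398.11 = $796.22
Surplus = $1,178.25 − $796.22 = $382.03

$382.03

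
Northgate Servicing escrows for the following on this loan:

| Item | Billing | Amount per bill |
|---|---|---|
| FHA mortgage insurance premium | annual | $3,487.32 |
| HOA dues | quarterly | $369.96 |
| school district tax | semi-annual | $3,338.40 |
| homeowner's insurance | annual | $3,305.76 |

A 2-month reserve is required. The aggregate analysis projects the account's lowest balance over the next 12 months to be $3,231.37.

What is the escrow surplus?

FHA mortgage insurance premium — $3,487.32 annually
HOA dues — $369.96 × 4 = $1,479.84 annually
School district tax — $3,338.40 × 2 = $6,676.80 annually
Homeowner's insurance — $3,305.76 annually
Total per year = $14,949.72
Base monthly escrow = $14,949.72 / 12 = $1,245.81
Required reserve = 2 × $1,245.81 = $2,491.62
Surplus = $3,231.37 − $2,491.62 = $739.75

$739.75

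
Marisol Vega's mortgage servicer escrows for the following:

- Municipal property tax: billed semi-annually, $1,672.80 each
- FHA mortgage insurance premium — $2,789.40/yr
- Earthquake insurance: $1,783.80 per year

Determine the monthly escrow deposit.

$659.90

Municipal property tax — $1,672.80 × 2 = $3,345.60 per year
FHA mortgage insurance premium — $2,789.40 per year
Earthquake insurance — $1,783.80 per year
Annual escrow total = $7,918.80
Monthly escrow = $7,918.80 ÷ 12 = $659.90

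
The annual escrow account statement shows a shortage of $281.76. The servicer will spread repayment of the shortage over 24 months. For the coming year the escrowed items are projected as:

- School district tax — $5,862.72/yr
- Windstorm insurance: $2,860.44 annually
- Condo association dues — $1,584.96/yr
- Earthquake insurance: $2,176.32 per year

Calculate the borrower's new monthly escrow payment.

School district tax = $5,862.72/yr
Windstorm insurance = $2,860.44/yr
Condo association dues = $1,584.96/yr
Earthquake insurance = $2,176.32/yr
Total annual escrow = $12,484.44
Monthly = $12,484.44 / 12 = $1,040.37
Shortage spread = $281.76 / 24 = $11.74/mo
Adjusted monthly = $1,040.37 + $11.74 = $1,052.11

$1,052.11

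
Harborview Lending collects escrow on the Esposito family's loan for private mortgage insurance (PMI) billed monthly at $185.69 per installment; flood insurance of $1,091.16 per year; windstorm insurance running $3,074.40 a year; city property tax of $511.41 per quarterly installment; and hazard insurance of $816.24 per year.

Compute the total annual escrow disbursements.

Private mortgage insurance (PMI): $185.69 × 12 = $2,228.28 per year
Flood insurance: $1,091.16 per year
Windstorm insurance: $3,074.40 per year
City property tax: $511.41 × 4 = $2,045.64 per year
Hazard insurance: $816.24 per year
Annual escrow total = $9,255.72

$9,255.72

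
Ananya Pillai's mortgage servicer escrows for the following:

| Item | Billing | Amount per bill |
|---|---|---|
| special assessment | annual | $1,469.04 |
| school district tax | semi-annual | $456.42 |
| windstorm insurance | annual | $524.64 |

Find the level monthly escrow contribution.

Special assessment = $1,469.04 per year
School district tax = $456.42 × 2 = $912.84 per year
Windstorm insurance = $524.64 per year
Total per year = $1,469.04 + $912.84 + $524.64 = $2,906.52
Monthly = $2,906.52 / 12 = $242.21

$242.21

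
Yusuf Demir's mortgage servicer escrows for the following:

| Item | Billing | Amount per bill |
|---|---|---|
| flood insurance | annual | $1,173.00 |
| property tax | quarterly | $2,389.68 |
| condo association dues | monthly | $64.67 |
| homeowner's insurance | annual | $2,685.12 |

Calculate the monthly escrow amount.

Flood insurance: $1,173.00/yr
Property tax: $2,389.68 × 4 = $9,558.72/yr
Condo association dues: $64.67 × 12 = $776.04/yr
Homeowner's insurance: $2,685.12/yr
Combined annual = $14,192.88
Per month = $14,192.88 / 12 = $1,182.74

$1,182.74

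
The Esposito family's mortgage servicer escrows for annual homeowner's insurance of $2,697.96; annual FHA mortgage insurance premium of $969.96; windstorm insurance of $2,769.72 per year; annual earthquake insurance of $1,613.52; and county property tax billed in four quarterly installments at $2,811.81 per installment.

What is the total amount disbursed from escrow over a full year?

$19,298.40

Homeowner's insurance — $2,697.96 per year
FHA mortgage insurance premium — $969.96 per year
Windstorm insurance — $2,769.72 per year
Earthquake insurance — $1,613.52 per year
County property tax — $2,811.81 × 4 = $11,247.24 per year
Annual escrow total = $2,697.96 + $969.96 + $2,769.72 + $1,613.52 + $11,247.24 = $19,298.40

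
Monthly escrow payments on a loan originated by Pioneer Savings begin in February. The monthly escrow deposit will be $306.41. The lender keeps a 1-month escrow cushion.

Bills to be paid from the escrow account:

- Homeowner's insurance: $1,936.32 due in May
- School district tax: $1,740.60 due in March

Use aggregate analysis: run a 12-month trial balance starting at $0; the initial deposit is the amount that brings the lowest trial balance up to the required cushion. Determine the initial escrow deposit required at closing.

Cushion = 1 × $306.41 = $306.41
Trial balance (start $0, +$306.41 each month, − disbursements):
  Feb: +$306.41 → $306.41
  Mar: +$306.41 − $1,740.60 → -$1,127.78
  Apr: +$306.41 → -$821.37
  May: +$306.41 − $1,936.32 → -$2,451.28
  Jun: +$306.41 → -$2,144.87
  Jul: +$306.41 → -$1,838.46
  Aug: +$306.41 → -$1,532.05
  Sep: +$306.41 → -$1,225.64
  Oct: +$306.41 → -$919.23
  Nov: +$306.41 → -$612.82
  Dec: +$306.41 → -$306.41
  Jan: +$306.41 → $0.00
Lowest trial balance = -$2,451.28 (May)
Initial deposit = cushion − low point = $306.41 − (-$2,451.28) = $2,757.69

$2,757.69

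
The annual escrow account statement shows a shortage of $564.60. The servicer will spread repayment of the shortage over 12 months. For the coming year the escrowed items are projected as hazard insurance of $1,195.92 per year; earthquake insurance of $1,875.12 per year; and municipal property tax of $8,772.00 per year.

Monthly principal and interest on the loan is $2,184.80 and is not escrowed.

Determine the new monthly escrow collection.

$1,033.97

Hazard insurance: $1,195.92 annually
Earthquake insurance: $1,875.12 annually
Municipal property tax: $8,772.00 annually
Total annual escrow = $1,195.92 + $1,875.12 + $8,772.00 = $11,843.04
Base monthly escrow = $11,843.04 ÷ 12 = $986.92
Shortage spread = $564.60 ÷ 12 = $47.05/mo
New monthly escrow = $986.92 + $47.05 = $1,033.97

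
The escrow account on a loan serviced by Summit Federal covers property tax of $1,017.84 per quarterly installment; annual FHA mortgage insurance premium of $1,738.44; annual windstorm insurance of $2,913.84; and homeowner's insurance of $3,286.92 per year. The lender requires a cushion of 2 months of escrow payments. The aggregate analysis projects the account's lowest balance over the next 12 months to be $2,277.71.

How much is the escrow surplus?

$275.95

Property tax: $1,017.84 × 4 = $4,071.36 annually
FHA mortgage insurance premium: $1,738.44 annually
Windstorm insurance: $2,913.84 annually
Homeowner's insurance: $3,286.92 annually
Combined annual = $12,010.56
Monthly = $12,010.56 ÷ 12 = $1,000.88
Required reserve = 2 × $1,000.88 = $2,001.76
Surplus = $2,277.71 − $2,001.76 = $275.95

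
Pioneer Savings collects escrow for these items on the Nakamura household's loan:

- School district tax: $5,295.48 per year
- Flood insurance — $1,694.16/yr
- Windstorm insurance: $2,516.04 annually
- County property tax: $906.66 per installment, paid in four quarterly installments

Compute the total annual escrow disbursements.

School district tax = $5,295.48
Flood insurance = $1,694.16
Windstorm insurance = $2,516.04
County property tax = $906.66 × 4 = $3,626.64
Yearly total = $5,295.48 + $1,694.16 + $2,516.04 + $3,626.64 = $13,132.32

$13,132.32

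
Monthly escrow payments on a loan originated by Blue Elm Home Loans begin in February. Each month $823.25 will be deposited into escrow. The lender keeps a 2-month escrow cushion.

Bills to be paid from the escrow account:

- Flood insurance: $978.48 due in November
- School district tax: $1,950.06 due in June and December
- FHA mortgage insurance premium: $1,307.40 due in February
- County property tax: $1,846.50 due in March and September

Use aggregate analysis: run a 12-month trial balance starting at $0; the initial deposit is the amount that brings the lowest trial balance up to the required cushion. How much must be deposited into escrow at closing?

Cushion = 2 × $823.25 = $1,646.50
Trial balance (start $0, +$823.25 each month, − disbursements):
  Feb: +$823.25 − $1,307.40 → -$484.15
  Mar: +$823.25 − $1,846.50 → -$1,507.40
  Apr: +$823.25 → -$684.15
  May: +$823.25 → $139.10
  Jun: +$823.25 − $1,950.06 → -$987.71
  Jul: +$823.25 → -$164.46
  Aug: +$823.25 → $658.79
  Sep: +$823.25 − $1,846.50 → -$364.46
  Oct: +$823.25 → $458.79
  Nov: +$823.25 − $978.48 → $303.56
  Dec: +$823.25 − $1,950.06 → -$823.25
  Jan: +$823.25 → $0.00
Lowest trial balance = -$1,507.40 (Mar)
Initial deposit = cushion − low point = $1,646.50 − (-$1,507.40) = $3,153.90

$3,153.90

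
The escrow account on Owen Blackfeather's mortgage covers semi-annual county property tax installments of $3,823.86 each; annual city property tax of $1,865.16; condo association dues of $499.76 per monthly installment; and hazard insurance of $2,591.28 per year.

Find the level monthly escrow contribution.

$1,508.44

County property tax: $3,823.86 × 2 = $7,647.72/yr
City property tax: $1,865.16/yr
Condo association dues: $499.76 × 12 = $5,997.12/yr
Hazard insurance: $2,591.28/yr
Combined annual = $7,647.72 + $1,865.16 + $5,997.12 + $2,591.28 = $18,101.28
Per month = $18,101.28 ÷ 12 = $1,508.44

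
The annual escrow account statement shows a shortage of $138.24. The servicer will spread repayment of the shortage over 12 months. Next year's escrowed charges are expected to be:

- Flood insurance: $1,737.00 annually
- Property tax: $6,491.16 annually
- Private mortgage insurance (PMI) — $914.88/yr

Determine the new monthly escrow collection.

Flood insurance: $1,737.00
Property tax: $6,491.16
Private mortgage insurance (PMI): $914.88
Total annual escrow = $1,737.00 + $6,491.16 + $914.88 = $9,143.04
Base monthly escrow = $9,143.04 ÷ 12 = $761.92
Monthly shortage recovery: $138.24 / 12 = $11.52
Adjusted monthly = $761.92 + $11.52 = $773.44

$773.44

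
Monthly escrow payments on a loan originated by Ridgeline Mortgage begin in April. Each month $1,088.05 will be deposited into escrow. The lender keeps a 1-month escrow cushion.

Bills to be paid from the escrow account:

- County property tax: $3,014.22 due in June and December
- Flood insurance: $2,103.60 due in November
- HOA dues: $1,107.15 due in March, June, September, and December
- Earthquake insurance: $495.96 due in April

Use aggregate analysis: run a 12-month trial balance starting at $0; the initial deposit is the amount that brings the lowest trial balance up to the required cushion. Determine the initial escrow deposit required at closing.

$3,245.05

Cushion = 1 × $1,088.05 = $1,088.05
Trial balance (start $0, +$1,088.05 each month, − disbursements):
  Apr: +$1,088.05 − $495.96 → $592.09
  May: +$1,088.05 → $1,680.14
  Jun: +$1,088.05 − $4,121.37 → -$1,353.18
  Jul: +$1,088.05 → -$265.13
  Aug: +$1,088.05 → $822.92
  Sep: +$1,088.05 − $1,107.15 → $803.82
  Oct: +$1,088.05 → $1,891.87
  Nov: +$1,088.05 − $2,103.60 → $876.32
  Dec: +$1,088.05 − $4,121.37 → -$2,157.00
  Jan: +$1,088.05 → -$1,068.95
  Feb: +$1,088.05 → $19.10
  Mar: +$1,088.05 − $1,107.15 → $0.00
Lowest trial balance = -$2,157.00 (Dec)
Initial deposit = cushion − low point = $1,088.05 − (-$2,157.00) = $3,245.05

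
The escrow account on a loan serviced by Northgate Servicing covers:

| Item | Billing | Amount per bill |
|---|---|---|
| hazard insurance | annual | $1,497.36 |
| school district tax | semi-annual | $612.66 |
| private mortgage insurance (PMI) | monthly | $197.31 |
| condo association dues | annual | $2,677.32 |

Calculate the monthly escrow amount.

$647.31

Hazard insurance — $1,497.36 annually
School district tax — $612.66 × 2 = $1,225.32 annually
Private mortgage insurance (PMI) — $197.31 × 12 = $2,367.72 annually
Condo association dues — $2,677.32 annually
Total annual escrow = $1,497.36 + $1,225.32 + $2,367.72 + $2,677.32 = $7,767.72
Monthly escrow = $7,767.72 ÷ 12 = $647.31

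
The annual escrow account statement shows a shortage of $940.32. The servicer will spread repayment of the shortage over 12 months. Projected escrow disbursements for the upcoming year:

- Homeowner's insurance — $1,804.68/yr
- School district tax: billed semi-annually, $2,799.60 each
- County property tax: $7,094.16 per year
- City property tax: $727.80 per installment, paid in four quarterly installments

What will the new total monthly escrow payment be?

$1,529.13

Homeowner's insurance: $1,804.68
School district tax: $2,799.60 × 2 = $5,599.20
County property tax: $7,094.16
City property tax: $727.80 × 4 = $2,911.20
Total annual escrow = $1,804.68 + $5,599.20 + $7,094.16 + $2,911.20 = $17,409.24
Per month = $17,409.24 / 12 = $1,450.77
Monthly shortage recovery: $940.32 / 12 = $78.36
Adjusted monthly = $1,450.77 + $78.36 = $1,529.13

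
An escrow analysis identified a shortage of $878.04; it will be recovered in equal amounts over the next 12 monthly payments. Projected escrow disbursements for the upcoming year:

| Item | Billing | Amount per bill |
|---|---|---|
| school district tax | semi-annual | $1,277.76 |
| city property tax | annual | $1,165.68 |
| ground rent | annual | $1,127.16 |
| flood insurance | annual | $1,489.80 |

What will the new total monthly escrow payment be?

School district tax = $1,277.76 × 2 = $2,555.52 annually
City property tax = $1,165.68 annually
Ground rent = $1,127.16 annually
Flood insurance = $1,489.80 annually
Annual escrow total = $6,338.16
Base monthly escrow = $6,338.16 / 12 = $528.18
Shortage spread = $878.04 ÷ 12 = $73.17/mo
New monthly escrow = $528.18 + $73.17 = $601.35

$601.35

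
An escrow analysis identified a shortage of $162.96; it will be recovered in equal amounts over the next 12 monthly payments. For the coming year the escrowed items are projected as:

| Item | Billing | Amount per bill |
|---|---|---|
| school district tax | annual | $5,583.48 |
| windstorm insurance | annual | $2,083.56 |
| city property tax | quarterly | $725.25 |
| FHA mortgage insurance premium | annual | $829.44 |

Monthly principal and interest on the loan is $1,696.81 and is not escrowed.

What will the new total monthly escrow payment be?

School district tax — $5,583.48 per year
Windstorm insurance — $2,083.56 per year
City property tax — $725.25 × 4 = $2,901.00 per year
FHA mortgage insurance premium — $829.44 per year
Total per year = $11,397.48
Monthly escrow = $11,397.48 / 12 = $949.79
Shortage spread = $162.96 / 12 = $13.58/mo
New monthly escrow = $949.79 + $13.58 = $963.37

$963.37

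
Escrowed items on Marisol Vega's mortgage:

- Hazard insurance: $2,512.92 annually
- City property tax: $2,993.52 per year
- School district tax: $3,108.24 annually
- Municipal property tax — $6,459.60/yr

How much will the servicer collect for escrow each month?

$1,256.19

Hazard insurance: $2,512.92/yr
City property tax: $2,993.52/yr
School district tax: $3,108.24/yr
Municipal property tax: $6,459.60/yr
Yearly total = $2,512.92 + $2,993.52 + $3,108.24 + $6,459.60 = $15,074.28
Per month = $15,074.28 ÷ 12 = $1,256.19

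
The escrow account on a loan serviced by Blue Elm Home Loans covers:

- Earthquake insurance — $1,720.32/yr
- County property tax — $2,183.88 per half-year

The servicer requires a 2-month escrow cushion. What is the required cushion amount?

$1,014.68

Earthquake insurance = $1,720.32 annually
County property tax = $2,183.88 × 2 = $4,367.76 annually
Total per year = $1,720.32 + $4,367.76 = $6,088.08
Monthly escrow = $6,088.08 / 12 = $507.34
Required cushion = 2 × $507.34 = $1,014.68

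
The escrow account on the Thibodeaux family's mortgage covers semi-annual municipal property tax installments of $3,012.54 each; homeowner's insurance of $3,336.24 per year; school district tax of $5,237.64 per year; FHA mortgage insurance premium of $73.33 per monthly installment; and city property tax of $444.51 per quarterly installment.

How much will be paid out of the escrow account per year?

$17,256.96

Municipal property tax: $3,012.54 × 2 = $6,025.08
Homeowner's insurance: $3,336.24
School district tax: $5,237.64
FHA mortgage insurance premium: $73.33 × 12 = $879.96
City property tax: $444.51 × 4 = $1,778.04
Annual escrow total = $17,256.96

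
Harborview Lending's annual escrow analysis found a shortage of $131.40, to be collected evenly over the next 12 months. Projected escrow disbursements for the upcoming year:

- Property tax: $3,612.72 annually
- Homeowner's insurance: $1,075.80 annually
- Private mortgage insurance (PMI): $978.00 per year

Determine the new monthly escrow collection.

Property tax: $3,612.72 annually
Homeowner's insurance: $1,075.80 annually
Private mortgage insurance (PMI): $978.00 annually
Combined annual = $3,612.72 + $1,075.80 + $978.00 = $5,666.52
Monthly escrow = $5,666.52 ÷ 12 = $472.21
Shortage per month = $131.40 / 12 = $10.95
New monthly escrow = $472.21 + $10.95 = $483.16

$483.16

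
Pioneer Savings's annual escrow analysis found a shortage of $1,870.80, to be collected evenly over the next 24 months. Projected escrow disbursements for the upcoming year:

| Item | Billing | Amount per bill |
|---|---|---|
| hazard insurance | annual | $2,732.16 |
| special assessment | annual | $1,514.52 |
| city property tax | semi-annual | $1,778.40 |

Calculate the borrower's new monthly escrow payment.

Hazard insurance — $2,732.16 per year
Special assessment — $1,514.52 per year
City property tax — $1,778.40 × 2 = $3,556.80 per year
Total annual escrow = $2,732.16 + $1,514.52 + $3,556.80 = $7,803.48
Base monthly escrow = $7,803.48 ÷ 12 = $650.29
Shortage spread = $1,870.80 / 24 = $77.95/mo
New monthly escrow = $650.29 + $77.95 = $728.24

$728.24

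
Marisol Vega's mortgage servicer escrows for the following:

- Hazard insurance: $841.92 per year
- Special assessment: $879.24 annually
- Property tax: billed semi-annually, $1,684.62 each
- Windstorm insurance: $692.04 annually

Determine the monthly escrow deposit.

$481.87

Hazard insurance = $841.92/yr
Special assessment = $879.24/yr
Property tax = $1,684.62 × 2 = $3,369.24/yr
Windstorm insurance = $692.04/yr
Total per year = $5,782.44
Per month = $5,782.44 ÷ 12 = $481.87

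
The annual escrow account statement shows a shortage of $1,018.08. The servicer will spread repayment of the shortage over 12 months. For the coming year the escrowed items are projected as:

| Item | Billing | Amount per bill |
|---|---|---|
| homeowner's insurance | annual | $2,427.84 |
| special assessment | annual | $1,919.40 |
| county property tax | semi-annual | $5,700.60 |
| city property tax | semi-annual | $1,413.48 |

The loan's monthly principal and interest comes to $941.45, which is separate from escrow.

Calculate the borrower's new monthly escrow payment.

$1,632.79

Homeowner's insurance = $2,427.84
Special assessment = $1,919.40
County property tax = $5,700.60 × 2 = $11,401.20
City property tax = $1,413.48 × 2 = $2,826.96
Annual escrow total = $2,427.84 + $1,919.40 + $11,401.20 + $2,826.96 = $18,575.40
Monthly = $18,575.40 ÷ 12 = $1,547.95
Shortage spread = $1,018.08 ÷ 12 = $84.84/mo
New monthly escrow = $1,547.95 + $84.84 = $1,632.79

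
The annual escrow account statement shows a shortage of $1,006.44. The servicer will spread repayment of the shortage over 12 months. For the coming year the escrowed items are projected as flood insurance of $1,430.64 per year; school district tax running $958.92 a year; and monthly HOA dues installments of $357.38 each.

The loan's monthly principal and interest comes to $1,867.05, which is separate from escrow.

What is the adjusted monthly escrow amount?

Flood insurance — $1,430.64 annually
School district tax — $958.92 annually
HOA dues — $357.38 × 12 = $4,288.56 annually
Yearly total = $1,430.64 + $958.92 + $4,288.56 = $6,678.12
Base monthly escrow = $6,678.12 ÷ 12 = $556.51
Monthly shortage recovery: $1,006.44 / 12 = $83.87
New monthly escrow = $556.51 + $83.87 = $640.38

$640.38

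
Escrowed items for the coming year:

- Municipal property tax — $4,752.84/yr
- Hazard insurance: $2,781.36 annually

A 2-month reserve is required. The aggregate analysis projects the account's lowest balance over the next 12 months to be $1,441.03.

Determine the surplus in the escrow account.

$185.33

Municipal property tax: $4,752.84/yr
Hazard insurance: $2,781.36/yr
Total annual escrow = $4,752.84 + $2,781.36 = $7,534.20
Monthly = $7,534.20 / 12 = $627.85
Cushion = 2 × $627.85 = $1,255.70
Surplus = $1,441.03 − $1,255.70 = $185.33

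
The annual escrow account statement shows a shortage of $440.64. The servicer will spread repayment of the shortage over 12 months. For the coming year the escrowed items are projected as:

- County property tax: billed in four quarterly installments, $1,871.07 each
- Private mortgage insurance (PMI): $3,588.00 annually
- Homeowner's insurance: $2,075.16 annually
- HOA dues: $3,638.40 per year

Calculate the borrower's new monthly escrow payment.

$1,435.54

County property tax = $1,871.07 × 4 = $7,484.28 per year
Private mortgage insurance (PMI) = $3,588.00 per year
Homeowner's insurance = $2,075.16 per year
HOA dues = $3,638.40 per year
Combined annual = $7,484.28 + $3,588.00 + $2,075.16 + $3,638.40 = $16,785.84
Base monthly escrow = $16,785.84 ÷ 12 = $1,398.82
Monthly shortage recovery: $440.64 / 12 = $36.72
New monthly escrow = $1,398.82 + $36.72 = $1,435.54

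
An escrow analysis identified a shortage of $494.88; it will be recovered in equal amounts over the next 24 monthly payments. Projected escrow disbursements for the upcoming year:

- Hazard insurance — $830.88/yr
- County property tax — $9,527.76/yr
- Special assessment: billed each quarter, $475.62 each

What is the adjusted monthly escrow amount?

$1,042.38

Hazard insurance — $830.88 per year
County property tax — $9,527.76 per year
Special assessment — $475.62 × 4 = $1,902.48 per year
Total per year = $830.88 + $9,527.76 + $1,902.48 = $12,261.12
Per month = $12,261.12 ÷ 12 = $1,021.76
Shortage per month = $494.88 / 24 = $20.62
New monthly escrow = $1,021.76 + $20.62 = $1,042.38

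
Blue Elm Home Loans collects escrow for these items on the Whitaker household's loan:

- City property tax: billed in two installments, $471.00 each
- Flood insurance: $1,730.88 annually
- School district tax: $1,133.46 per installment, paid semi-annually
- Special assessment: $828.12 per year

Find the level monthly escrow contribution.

City property tax: $471.00 × 2 = $942.00 annually
Flood insurance: $1,730.88 annually
School district tax: $1,133.46 × 2 = $2,266.92 annually
Special assessment: $828.12 annually
Total annual escrow = $5,767.92
Monthly = $5,767.92 ÷ 12 = $480.66

$480.66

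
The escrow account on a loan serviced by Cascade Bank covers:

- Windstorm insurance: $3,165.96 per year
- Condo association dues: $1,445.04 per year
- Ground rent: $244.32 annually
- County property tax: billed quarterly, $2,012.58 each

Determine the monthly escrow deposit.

Windstorm insurance = $3,165.96/yr
Condo association dues = $1,445.04/yr
Ground rent = $244.32/yr
County property tax = $2,012.58 × 4 = $8,050.32/yr
Annual escrow total = $12,905.64
Base monthly escrow = $12,905.64 / 12 = $1,075.47

$1,075.47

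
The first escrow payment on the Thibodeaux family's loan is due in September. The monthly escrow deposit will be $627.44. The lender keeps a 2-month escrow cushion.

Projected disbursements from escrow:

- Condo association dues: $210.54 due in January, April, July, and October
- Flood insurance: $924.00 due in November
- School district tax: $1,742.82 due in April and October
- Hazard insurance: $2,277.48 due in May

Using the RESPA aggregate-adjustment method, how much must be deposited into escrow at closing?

$2,926.66

Cushion = 2 × $627.44 = $1,254.88
Trial balance (start $0, +$627.44 each month, − disbursements):
  Sep: +$627.44 → $627.44
  Oct: +$627.44 − $1,953.36 → -$698.48
  Nov: +$627.44 − $924.00 → -$995.04
  Dec: +$627.44 → -$367.60
  Jan: +$627.44 − $210.54 → $49.30
  Feb: +$627.44 → $676.74
  Mar: +$627.44 → $1,304.18
  Apr: +$627.44 − $1,953.36 → -$21.74
  May: +$627.44 − $2,277.48 → -$1,671.78
  Jun: +$627.44 → -$1,044.34
  Jul: +$627.44 − $210.54 → -$627.44
  Aug: +$627.44 → $0.00
Lowest trial balance = -$1,671.78 (May)
Initial deposit = cushion − low point = $1,254.88 − (-$1,671.78) = $2,926.66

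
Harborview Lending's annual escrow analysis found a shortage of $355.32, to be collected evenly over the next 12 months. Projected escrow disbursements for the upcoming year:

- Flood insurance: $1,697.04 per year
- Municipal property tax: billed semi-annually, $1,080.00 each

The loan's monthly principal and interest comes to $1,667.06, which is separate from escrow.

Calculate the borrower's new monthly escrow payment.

$351.03

Flood insurance — $1,697.04 annually
Municipal property tax — $1,080.00 × 2 = $2,160.00 annually
Total per year = $1,697.04 + $2,160.00 = $3,857.04
Per month = $3,857.04 / 12 = $321.42
Shortage spread = $355.32 ÷ 12 = $29.61/mo
New monthly escrow = $321.42 + $29.61 = $351.03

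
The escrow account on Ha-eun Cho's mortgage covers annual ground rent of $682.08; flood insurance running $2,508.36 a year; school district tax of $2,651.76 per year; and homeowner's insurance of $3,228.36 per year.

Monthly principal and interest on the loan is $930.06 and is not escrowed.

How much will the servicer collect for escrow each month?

$755.88

Ground rent — $682.08
Flood insurance — $2,508.36
School district tax — $2,651.76
Homeowner's insurance — $3,228.36
Combined annual = $9,070.56
Monthly = $9,070.56 / 12 = $755.88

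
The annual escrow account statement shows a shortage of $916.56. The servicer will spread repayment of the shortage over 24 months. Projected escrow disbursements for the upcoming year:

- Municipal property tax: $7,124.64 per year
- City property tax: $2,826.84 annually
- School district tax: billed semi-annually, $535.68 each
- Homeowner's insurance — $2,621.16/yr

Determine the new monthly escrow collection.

$1,175.19

Municipal property tax — $7,124.64/yr
City property tax — $2,826.84/yr
School district tax — $535.68 × 2 = $1,071.36/yr
Homeowner's insurance — $2,621.16/yr
Annual escrow total = $13,644.00
Monthly = $13,644.00 / 12 = $1,137.00
Shortage per month = $916.56 ÷ 24 = $38.19
New monthly escrow = $1,137.00 + $38.19 = $1,175.19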